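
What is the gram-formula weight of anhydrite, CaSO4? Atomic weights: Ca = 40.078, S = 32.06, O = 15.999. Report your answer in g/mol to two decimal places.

The formula mass is the sum 1(40.078) + 1(32.06) + 4(15.999).

136.13 g/mol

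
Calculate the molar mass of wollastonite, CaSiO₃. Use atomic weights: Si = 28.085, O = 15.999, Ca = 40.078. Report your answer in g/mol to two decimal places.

The formula mass is the sum 1(40.078) + 1(28.085) + 3(15.999).

116.16 g/mol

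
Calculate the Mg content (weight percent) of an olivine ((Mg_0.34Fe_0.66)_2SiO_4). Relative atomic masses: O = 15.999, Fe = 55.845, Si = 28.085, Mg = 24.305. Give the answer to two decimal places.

Molar mass of (Mg_0.34Fe_0.66)_2SiO_4: 0.68*24.305 + 1.32*55.845 + 1*28.085 + 4*15.999 = 182.324 g/mol.
Mass of Mg per formula unit: 0.68 × 24.305 = 16.527 g.
Weight fraction Mg = 16.527 / 182.324 = 0.0906.

9.06 weight percent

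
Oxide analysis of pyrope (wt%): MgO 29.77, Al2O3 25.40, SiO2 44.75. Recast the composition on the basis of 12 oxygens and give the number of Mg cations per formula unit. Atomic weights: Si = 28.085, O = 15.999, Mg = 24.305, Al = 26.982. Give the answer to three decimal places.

2.979 Mg apfu

MgO: 29.77/40.304 = 0.73864 mol → 0.73864 mol Mg, 0.73864 mol O.
Al2O3: 25.40/101.961 = 0.24911 mol → 0.49822 mol Al, 0.74733 mol O.
SiO2: 44.75/60.083 = 0.74480 mol → 0.74480 mol Si, 1.48960 mol O.
Total oxygen = 2.97557 mol. Normalization factor = 12/2.97557 = 4.03284.
Mg per 12 O = 0.73864 × 4.03284 = 2.979.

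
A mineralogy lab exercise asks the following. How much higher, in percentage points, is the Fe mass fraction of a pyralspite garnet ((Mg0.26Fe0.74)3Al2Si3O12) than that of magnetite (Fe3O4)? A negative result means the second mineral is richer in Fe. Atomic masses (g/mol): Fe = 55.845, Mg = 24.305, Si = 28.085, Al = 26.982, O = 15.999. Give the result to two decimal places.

-46.16 percentage points

M((Mg0.26Fe0.74)3Al2Si3O12) = 473.141 g/mol, so wt% Fe = 123.976/473.141 × 100 = 26.20%.
M(Fe3O4) = 231.531 g/mol, so wt% Fe = 167.535/231.531 × 100 = 72.36%.
26.20 − 72.36 = -46.16 pp.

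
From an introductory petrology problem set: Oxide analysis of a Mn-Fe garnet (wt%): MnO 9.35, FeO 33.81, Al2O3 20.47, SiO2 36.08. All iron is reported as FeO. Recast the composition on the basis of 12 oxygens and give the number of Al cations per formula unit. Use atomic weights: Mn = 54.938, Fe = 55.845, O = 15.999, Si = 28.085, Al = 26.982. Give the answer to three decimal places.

MnO: 9.35/70.937 = 0.13181 mol → 0.13181 mol Mn, 0.13181 mol O.
FeO: 33.81/71.844 = 0.47060 mol → 0.47060 mol Fe, 0.47060 mol O.
Al2O3: 20.47/101.961 = 0.20076 mol → 0.40152 mol Al, 0.60228 mol O.
SiO2: 36.08/60.083 = 0.60050 mol → 0.60050 mol Si, 1.20100 mol O.
Total oxygen = 2.40569 mol. Normalization factor = 12/2.40569 = 4.98817.
Al per 12 O = 0.40152 × 4.98817 = 2.003.

2.003 Al apfu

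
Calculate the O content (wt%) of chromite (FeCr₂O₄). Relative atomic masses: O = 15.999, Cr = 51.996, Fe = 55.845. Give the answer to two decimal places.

M(FeCr₂O₄) = 223.833 g/mol.
O contributes 4 × 15.999 = 63.996 g per mole.
63.996/223.833 = 0.2859 → 28.59%.

28.59 wt%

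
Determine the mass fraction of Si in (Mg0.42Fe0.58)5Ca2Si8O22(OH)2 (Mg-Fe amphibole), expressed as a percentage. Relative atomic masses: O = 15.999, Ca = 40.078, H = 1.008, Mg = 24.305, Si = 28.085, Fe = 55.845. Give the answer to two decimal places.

Formula mass = 2.10×24.305 + 2.90×55.845 + 2×40.078 + 8×28.085 + 24×15.999 + 2×1.008 = 903.819 g/mol, of which 224.680 g is Si.
So Si makes up 224.680/903.819 = 0.2486 of the mass, i.e. 24.86%.

24.86 weight percent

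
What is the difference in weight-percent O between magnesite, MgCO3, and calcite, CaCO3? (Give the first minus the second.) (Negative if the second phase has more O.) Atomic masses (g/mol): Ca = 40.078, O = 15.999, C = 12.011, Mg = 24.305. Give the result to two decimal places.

M(MgCO3) = 84.313 g/mol, so wt% O = 47.997/84.313 × 100 = 56.93%.
M(CaCO3) = 100.086 g/mol, so wt% O = 47.997/100.086 × 100 = 47.96%.
56.93 − 47.96 = 8.97 pp.

8.97 percentage points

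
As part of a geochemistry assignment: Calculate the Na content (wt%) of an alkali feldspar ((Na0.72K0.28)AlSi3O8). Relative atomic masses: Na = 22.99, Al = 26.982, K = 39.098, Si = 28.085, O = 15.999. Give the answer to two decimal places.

6.21 wt%

Molar mass of (Na0.72K0.28)AlSi3O8: 0.72*22.99 + 0.28*39.098 + 1*26.982 + 3*28.085 + 8*15.999 = 266.729 g/mol.
Mass of Na per formula unit: 0.72 × 22.99 = 16.553 g.
Weight fraction Na = 16.553 / 266.729 = 0.0621.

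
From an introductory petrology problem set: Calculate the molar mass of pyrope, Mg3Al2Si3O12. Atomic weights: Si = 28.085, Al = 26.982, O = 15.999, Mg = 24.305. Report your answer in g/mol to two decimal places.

The formula mass is the sum 3·24.305 + 2·26.982 + 3·28.085 + 12·15.999.

403.12 g/mol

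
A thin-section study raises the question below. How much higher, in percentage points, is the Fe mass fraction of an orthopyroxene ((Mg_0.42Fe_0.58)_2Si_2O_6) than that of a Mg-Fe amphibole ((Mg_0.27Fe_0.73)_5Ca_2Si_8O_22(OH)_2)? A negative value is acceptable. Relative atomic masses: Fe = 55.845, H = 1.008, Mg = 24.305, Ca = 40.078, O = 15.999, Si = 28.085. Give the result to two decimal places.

5.31 percentage points

M((Mg_0.42Fe_0.58)_2Si_2O_6) = 237.360 g/mol, so wt% Fe = 64.780/237.360 × 100 = 27.29%.
M((Mg_0.27Fe_0.73)_5Ca_2Si_8O_22(OH)_2) = 927.474 g/mol, so wt% Fe = 203.834/927.474 × 100 = 21.98%.
27.29 − 21.98 = 5.31 pp.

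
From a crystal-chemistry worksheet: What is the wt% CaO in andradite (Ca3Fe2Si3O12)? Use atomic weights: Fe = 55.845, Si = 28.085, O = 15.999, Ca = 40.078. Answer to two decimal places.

33.11 wt%

M(Ca3Fe2Si3O12) = 508.167 g/mol; M(CaO) = 56.077 g/mol.
Moles CaO per formula unit = 3 Ca ÷ 1 = 3.0000.
CaO fraction = (3.0000 × 56.077) / 508.167 = 168.231/508.167 = 0.3311.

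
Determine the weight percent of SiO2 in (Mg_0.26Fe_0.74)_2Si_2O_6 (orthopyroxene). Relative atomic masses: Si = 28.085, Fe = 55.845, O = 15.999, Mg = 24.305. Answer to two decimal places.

Molar mass of (Mg_0.26Fe_0.74)_2Si_2O_6 = 0.52*24.305 + 1.48*55.845 + 2*28.085 + 6*15.999 = 247.453 g/mol.
Each formula unit contains 2 Si, equivalent to 2/1 = 2.0000 mol SiO2.
M(SiO2) = 1×28.085 + 2×15.999 = 60.083 g/mol.
Mass of SiO2 per formula unit = 2.0000 × 60.083 = 120.166 g.
SiO2 wt% = 120.166 / 247.453 × 100 = 48.56%.

48.56 wt%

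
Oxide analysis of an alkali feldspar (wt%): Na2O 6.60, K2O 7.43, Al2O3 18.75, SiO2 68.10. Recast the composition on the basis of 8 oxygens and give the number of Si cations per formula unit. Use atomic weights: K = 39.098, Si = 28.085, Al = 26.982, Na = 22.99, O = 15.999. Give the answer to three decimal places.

Na2O (M=61.979): mol = 0.10649; Na = 0.21298, O = 0.10649.
K2O (M=94.195): mol = 0.07888; K = 0.15776, O = 0.07888.
Al2O3 (M=101.961): mol = 0.18389; Al = 0.36778, O = 0.55167.
SiO2 (M=60.083): mol = 1.13343; Si = 1.13343, O = 2.26686.
ΣO = 3.00390; factor = 8/ΣO = 2.66320.
Si apfu = 1.13343 × 2.66320 = 3.019.

3.019 Si apfu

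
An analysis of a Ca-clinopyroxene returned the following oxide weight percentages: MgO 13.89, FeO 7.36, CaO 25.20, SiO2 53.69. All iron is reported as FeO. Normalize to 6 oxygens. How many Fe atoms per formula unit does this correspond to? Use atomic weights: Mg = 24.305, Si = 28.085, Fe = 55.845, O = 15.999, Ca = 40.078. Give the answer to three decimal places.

0.229 Fe apfu

MgO (M=40.304): mol = 0.34463; Mg = 0.34463, O = 0.34463.
FeO (M=71.844): mol = 0.10244; Fe = 0.10244, O = 0.10244.
CaO (M=56.077): mol = 0.44938; Ca = 0.44938, O = 0.44938.
SiO2 (M=60.083): mol = 0.89360; Si = 0.89360, O = 1.78720.
ΣO = 2.68365; factor = 6/ΣO = 2.23576.
Fe apfu = 0.10244 × 2.23576 = 0.229.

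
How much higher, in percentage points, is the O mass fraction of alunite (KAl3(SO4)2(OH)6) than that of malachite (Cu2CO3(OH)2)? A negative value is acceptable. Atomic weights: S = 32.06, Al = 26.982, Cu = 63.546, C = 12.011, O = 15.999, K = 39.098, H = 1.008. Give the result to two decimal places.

M(KAl3(SO4)2(OH)6) = 414.198 g/mol, so wt% O = 223.986/414.198 × 100 = 54.08%.
M(Cu2CO3(OH)2) = 221.114 g/mol, so wt% O = 79.995/221.114 × 100 = 36.18%.
54.08 − 36.18 = 17.90 pp.

17.90 percentage points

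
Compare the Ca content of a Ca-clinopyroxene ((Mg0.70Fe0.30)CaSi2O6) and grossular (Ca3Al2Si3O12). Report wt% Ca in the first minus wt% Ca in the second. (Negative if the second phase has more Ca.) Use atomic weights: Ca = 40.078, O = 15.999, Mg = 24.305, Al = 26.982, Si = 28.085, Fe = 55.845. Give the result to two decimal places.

-8.96 percentage points

M((Mg0.70Fe0.30)CaSi2O6) = 226.009 g/mol, so wt% Ca = 40.078/226.009 × 100 = 17.73%.
M(Ca3Al2Si3O12) = 450.441 g/mol, so wt% Ca = 120.234/450.441 × 100 = 26.69%.
17.73 − 26.69 = -8.96 pp.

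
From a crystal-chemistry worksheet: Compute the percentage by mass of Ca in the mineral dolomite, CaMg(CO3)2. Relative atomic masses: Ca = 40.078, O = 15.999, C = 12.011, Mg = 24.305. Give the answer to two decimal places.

Molar mass of CaMg(CO3)2: 1*40.078 + 1*24.305 + 2*12.011 + 6*15.999 = 184.399 g/mol.
Mass of Ca per formula unit: 1 × 40.078 = 40.078 g.
Weight fraction Ca = 40.078 / 184.399 = 0.2173.

21.73 mass %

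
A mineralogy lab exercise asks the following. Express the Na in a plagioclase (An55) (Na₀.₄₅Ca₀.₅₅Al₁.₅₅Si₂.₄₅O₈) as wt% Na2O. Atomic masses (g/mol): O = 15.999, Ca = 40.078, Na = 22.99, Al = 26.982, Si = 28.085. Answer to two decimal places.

Molar mass of Na₀.₄₅Ca₀.₅₅Al₁.₅₅Si₂.₄₅O₈ = 0.45·22.99 + 0.55·40.078 + 1.55·26.982 + 2.45·28.085 + 8·15.999 = 271.011 g/mol.
Each formula unit contains 0.45 Na, equivalent to 0.45/2 = 0.2250 mol Na2O.
M(Na2O) = 2×22.99 + 1×15.999 = 61.979 g/mol.
Mass of Na2O per formula unit = 0.2250 × 61.979 = 13.945 g.
Na2O wt% = 13.945 / 271.011 × 100 = 5.15%.

5.15 wt%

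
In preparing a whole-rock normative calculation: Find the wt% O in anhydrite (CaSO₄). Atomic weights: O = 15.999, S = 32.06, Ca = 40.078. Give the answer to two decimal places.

47.01 wt%

Formula mass = 1×40.078 + 1×32.06 + 4×15.999 = 136.134 g/mol, of which 63.996 g is O.
So O makes up 63.996/136.134 = 0.4701 of the mass, i.e. 47.01%.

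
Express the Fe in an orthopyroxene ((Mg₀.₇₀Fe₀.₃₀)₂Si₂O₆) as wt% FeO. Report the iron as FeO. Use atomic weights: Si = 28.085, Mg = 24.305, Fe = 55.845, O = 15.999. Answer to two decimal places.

19.62 wt%

Formula mass = 219.698 g/mol.
0.60 Fe → 0.6000 mol FeO per formula unit; M(FeO) = 71.844, so FeO mass = 43.106 g.
43.106/219.698 × 100 = 19.62 wt%.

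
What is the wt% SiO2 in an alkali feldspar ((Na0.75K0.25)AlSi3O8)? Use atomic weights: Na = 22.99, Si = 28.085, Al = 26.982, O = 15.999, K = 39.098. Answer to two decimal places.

67.70 wt%

Molar mass of (Na0.75K0.25)AlSi3O8 = 0.75×22.99 + 0.25×39.098 + 1×26.982 + 3×28.085 + 8×15.999 = 266.246 g/mol.
Each formula unit contains 3 Si, equivalent to 3/1 = 3.0000 mol SiO2.
M(SiO2) = 1×28.085 + 2×15.999 = 60.083 g/mol.
Mass of SiO2 per formula unit = 3.0000 × 60.083 = 180.249 g.
SiO2 wt% = 180.249 / 266.246 × 100 = 67.70%.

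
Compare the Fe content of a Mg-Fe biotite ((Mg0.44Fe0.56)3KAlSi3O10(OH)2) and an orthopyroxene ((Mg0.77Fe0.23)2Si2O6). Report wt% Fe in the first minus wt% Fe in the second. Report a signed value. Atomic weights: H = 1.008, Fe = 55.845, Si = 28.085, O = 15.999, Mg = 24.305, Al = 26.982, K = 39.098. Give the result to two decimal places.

M((Mg0.44Fe0.56)3KAlSi3O10(OH)2) = 470.241 g/mol, so wt% Fe = 93.820/470.241 × 100 = 19.95%.
M((Mg0.77Fe0.23)2Si2O6) = 215.282 g/mol, so wt% Fe = 25.689/215.282 × 100 = 11.93%.
19.95 − 11.93 = 8.02 pp.

8.02 percentage points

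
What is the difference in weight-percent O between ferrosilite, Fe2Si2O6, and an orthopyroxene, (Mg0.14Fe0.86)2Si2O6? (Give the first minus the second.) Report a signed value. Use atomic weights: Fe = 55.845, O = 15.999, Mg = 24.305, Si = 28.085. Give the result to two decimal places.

-1.26 percentage points

O in Fe2Si2O6: molar mass 263.854 g/mol; 6×15.999 = 95.994 g → 36.38 wt%.
O in (Mg0.14Fe0.86)2Si2O6: molar mass 255.023 g/mol; 6×15.999 = 95.994 g → 37.64 wt%.
Difference = 36.38 − 37.64 = -1.26 percentage points.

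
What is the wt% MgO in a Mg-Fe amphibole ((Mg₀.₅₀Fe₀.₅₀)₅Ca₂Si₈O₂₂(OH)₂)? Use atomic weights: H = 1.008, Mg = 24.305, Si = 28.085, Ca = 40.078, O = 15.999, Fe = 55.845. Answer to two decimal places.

11.31 wt%

Molar mass of (Mg₀.₅₀Fe₀.₅₀)₅Ca₂Si₈O₂₂(OH)₂ = 2.50*24.305 + 2.50*55.845 + 2*40.078 + 8*28.085 + 24*15.999 + 2*1.008 = 891.203 g/mol.
Each formula unit contains 2.50 Mg, equivalent to 2.50/1 = 2.5000 mol MgO.
M(MgO) = 1×24.305 + 1×15.999 = 40.304 g/mol.
Mass of MgO per formula unit = 2.5000 × 40.304 = 100.760 g.
MgO wt% = 100.760 / 891.203 × 100 = 11.31%.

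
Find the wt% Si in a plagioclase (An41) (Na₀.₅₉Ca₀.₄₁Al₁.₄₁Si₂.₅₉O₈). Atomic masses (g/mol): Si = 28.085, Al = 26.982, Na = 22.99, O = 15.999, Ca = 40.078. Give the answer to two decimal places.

27.06 wt%

M(Na₀.₅₉Ca₀.₄₁Al₁.₄₁Si₂.₅₉O₈) = 268.773 g/mol.
Si contributes 2.59 × 28.085 = 72.740 g per mole.
72.740/268.773 = 0.2706 → 27.06%.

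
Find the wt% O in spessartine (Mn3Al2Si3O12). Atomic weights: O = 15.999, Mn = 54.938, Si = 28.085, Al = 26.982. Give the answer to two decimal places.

38.78 wt%

Formula mass = 3·54.938 + 2·26.982 + 3·28.085 + 12·15.999 = 495.021 g/mol, of which 191.988 g is O.
So O makes up 191.988/495.021 = 0.3878 of the mass, i.e. 38.78%.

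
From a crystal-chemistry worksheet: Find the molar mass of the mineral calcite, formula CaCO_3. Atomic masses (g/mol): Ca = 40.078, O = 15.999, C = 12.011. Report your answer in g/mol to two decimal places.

100.09 g/mol

The formula mass is the sum 1(40.078) + 1(12.011) + 3(15.999).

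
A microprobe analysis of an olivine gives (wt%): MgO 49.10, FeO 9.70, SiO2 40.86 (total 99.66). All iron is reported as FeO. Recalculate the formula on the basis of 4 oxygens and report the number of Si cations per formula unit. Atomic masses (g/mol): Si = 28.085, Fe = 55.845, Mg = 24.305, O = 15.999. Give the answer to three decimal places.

49.10 wt% MgO ÷ 40.304 g/mol = 1.21824 mol, giving 1.21824 Mg and 1.21824 O.
9.70 wt% FeO ÷ 71.844 g/mol = 0.13501 mol, giving 0.13501 Fe and 0.13501 O.
40.86 wt% SiO2 ÷ 60.083 g/mol = 0.68006 mol, giving 0.68006 Si and 1.36012 O.
Oxygen sums to 2.71337; scaling by 4/2.71337 = 1.47418 puts the formula on 4 O.
Si: 0.68006 × 1.47418 = 1.003 atoms per formula unit.

1.003 Si apfu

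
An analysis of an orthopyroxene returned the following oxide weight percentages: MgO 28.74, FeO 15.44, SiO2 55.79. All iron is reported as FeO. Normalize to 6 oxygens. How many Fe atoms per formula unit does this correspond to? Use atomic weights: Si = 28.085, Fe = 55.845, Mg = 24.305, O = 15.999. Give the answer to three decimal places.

0.463 Fe apfu

MgO: 28.74/40.304 = 0.71308 mol → 0.71308 mol Mg, 0.71308 mol O.
FeO: 15.44/71.844 = 0.21491 mol → 0.21491 mol Fe, 0.21491 mol O.
SiO2: 55.79/60.083 = 0.92855 mol → 0.92855 mol Si, 1.85710 mol O.
Total oxygen = 2.78509 mol. Normalization factor = 6/2.78509 = 2.15433.
Fe per 6 O = 0.21491 × 2.15433 = 0.463.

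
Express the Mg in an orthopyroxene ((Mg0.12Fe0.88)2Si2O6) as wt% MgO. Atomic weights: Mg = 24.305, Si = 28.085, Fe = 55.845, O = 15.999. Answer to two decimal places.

Formula mass = 256.284 g/mol.
0.24 Mg → 0.2400 mol MgO per formula unit; M(MgO) = 40.304, so MgO mass = 9.673 g.
9.673/256.284 × 100 = 3.77 wt%.

3.77 wt%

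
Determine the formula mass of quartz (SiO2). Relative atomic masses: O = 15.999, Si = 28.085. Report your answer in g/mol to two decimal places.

60.08 g/mol

M = 1*28.085 + 2*15.999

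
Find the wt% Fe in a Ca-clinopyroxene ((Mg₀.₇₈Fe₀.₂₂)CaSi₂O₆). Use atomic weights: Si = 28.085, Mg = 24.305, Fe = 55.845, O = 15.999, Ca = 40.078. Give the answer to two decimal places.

5.50 wt%

Molar mass of (Mg₀.₇₈Fe₀.₂₂)CaSi₂O₆: 0.78×24.305 + 0.22×55.845 + 1×40.078 + 2×28.085 + 6×15.999 = 223.486 g/mol.
Mass of Fe per formula unit: 0.22 × 55.845 = 12.286 g.
Weight fraction Fe = 12.286 / 223.486 = 0.0550.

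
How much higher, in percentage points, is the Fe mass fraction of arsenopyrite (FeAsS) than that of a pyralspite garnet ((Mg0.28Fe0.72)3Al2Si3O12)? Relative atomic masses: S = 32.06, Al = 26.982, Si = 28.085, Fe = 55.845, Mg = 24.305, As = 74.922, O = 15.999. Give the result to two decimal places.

M(FeAsS) = 162.827 g/mol, so wt% Fe = 55.845/162.827 × 100 = 34.30%.
M((Mg0.28Fe0.72)3Al2Si3O12) = 471.248 g/mol, so wt% Fe = 120.625/471.248 × 100 = 25.60%.
34.30 − 25.60 = 8.70 pp.

8.70 percentage points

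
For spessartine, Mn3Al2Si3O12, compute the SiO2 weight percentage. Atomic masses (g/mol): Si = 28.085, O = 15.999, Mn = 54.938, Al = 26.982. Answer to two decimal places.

36.41 wt%

M(Mn3Al2Si3O12) = 495.021 g/mol; M(SiO2) = 60.083 g/mol.
Moles SiO2 per formula unit = 3 Si ÷ 1 = 3.0000.
SiO2 fraction = (3.0000 × 60.083) / 495.021 = 180.249/495.021 = 0.3641.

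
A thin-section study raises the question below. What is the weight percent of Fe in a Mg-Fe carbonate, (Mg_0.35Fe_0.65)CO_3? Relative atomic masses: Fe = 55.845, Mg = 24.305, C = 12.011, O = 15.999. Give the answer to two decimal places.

M((Mg_0.35Fe_0.65)CO_3) = 104.814 g/mol.
Fe contributes 0.65 × 55.845 = 36.299 g per mole.
36.299/104.814 = 0.3463 → 34.63%.

34.63 wt%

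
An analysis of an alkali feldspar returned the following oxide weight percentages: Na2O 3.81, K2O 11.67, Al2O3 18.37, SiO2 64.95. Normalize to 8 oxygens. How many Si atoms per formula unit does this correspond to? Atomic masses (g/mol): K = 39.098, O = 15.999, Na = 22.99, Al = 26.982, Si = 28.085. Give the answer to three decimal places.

2.995 Si apfu

Na2O (M=61.979): mol = 0.06147; Na = 0.12294, O = 0.06147.
K2O (M=94.195): mol = 0.12389; K = 0.24778, O = 0.12389.
Al2O3 (M=101.961): mol = 0.18017; Al = 0.36034, O = 0.54051.
SiO2 (M=60.083): mol = 1.08100; Si = 1.08100, O = 2.16200.
ΣO = 2.88787; factor = 8/ΣO = 2.77021.
Si apfu = 1.08100 × 2.77021 = 2.995.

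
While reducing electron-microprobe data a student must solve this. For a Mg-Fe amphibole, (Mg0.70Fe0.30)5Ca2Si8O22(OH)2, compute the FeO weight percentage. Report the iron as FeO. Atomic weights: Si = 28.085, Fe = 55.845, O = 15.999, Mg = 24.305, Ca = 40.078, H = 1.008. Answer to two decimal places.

12.54 wt%

M((Mg0.70Fe0.30)5Ca2Si8O22(OH)2) = 859.663 g/mol; M(FeO) = 71.844 g/mol.
Moles FeO per formula unit = 1.50 Fe ÷ 1 = 1.5000.
FeO fraction = (1.5000 × 71.844) / 859.663 = 107.766/859.663 = 0.1254.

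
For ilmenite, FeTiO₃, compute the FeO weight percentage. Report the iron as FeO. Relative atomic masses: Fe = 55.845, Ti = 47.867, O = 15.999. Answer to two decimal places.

Molar mass of FeTiO₃ = 1*55.845 + 1*47.867 + 3*15.999 = 151.709 g/mol.
Each formula unit contains 1 Fe, equivalent to 1/1 = 1.0000 mol FeO.
M(FeO) = 1×55.845 + 1×15.999 = 71.844 g/mol.
Mass of FeO per formula unit = 1.0000 × 71.844 = 71.844 g.
FeO wt% = 71.844 / 151.709 × 100 = 47.36%.

47.36 wt%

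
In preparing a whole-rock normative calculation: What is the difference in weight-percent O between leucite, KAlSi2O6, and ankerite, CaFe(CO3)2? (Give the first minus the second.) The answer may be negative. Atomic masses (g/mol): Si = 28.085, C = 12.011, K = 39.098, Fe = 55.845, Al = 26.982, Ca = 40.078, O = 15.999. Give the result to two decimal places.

First mineral: 95.994 g O in 218.244 g formula = 43.98 wt% O.
Second mineral: 95.994 g O in 215.939 g formula = 44.45 wt% O.
43.98% − 44.45% gives a difference of -0.47 percentage points.

-0.47 percentage points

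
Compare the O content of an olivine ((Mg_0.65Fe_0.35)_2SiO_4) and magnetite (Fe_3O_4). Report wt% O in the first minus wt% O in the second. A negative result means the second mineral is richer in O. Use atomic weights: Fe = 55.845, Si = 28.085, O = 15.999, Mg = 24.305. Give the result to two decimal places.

11.68 percentage points

M((Mg_0.65Fe_0.35)_2SiO_4) = 162.769 g/mol, so wt% O = 63.996/162.769 × 100 = 39.32%.
M(Fe_3O_4) = 231.531 g/mol, so wt% O = 63.996/231.531 × 100 = 27.64%.
39.32 − 27.64 = 11.68 pp.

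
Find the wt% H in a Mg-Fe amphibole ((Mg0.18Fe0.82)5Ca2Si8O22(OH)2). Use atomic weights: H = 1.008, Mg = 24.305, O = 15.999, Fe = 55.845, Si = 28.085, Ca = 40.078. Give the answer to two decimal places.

M((Mg0.18Fe0.82)5Ca2Si8O22(OH)2) = 941.667 g/mol.
H contributes 2 × 1.008 = 2.016 g per mole.
2.016/941.667 = 0.0021 → 0.21%.

0.21 weight percent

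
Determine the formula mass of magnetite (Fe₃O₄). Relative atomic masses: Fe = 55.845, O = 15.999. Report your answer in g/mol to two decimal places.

M = 3×55.845 + 4×15.999

231.53 g/mol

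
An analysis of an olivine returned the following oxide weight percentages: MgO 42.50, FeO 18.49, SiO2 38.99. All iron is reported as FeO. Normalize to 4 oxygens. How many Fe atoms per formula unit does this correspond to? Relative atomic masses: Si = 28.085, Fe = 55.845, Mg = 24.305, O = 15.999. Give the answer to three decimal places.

0.394 Fe apfu

MgO: 42.50/40.304 = 1.05449 mol → 1.05449 mol Mg, 1.05449 mol O.
FeO: 18.49/71.844 = 0.25736 mol → 0.25736 mol Fe, 0.25736 mol O.
SiO2: 38.99/60.083 = 0.64894 mol → 0.64894 mol Si, 1.29788 mol O.
Total oxygen = 2.60973 mol. Normalization factor = 4/2.60973 = 1.53273.
Fe per 4 O = 0.25736 × 1.53273 = 0.394.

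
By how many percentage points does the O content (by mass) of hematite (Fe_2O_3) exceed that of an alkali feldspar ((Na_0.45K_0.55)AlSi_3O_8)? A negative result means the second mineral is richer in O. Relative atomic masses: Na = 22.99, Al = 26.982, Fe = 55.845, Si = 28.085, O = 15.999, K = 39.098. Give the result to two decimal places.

First mineral: 47.997 g O in 159.687 g formula = 30.06 wt% O.
Second mineral: 127.992 g O in 271.078 g formula = 47.22 wt% O.
30.06% − 47.22% gives a difference of -17.16 percentage points.

-17.16 percentage points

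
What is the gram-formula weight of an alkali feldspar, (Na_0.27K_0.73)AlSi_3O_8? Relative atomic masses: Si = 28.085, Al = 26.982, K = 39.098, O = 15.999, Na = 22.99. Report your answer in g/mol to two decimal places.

M = 0.27·22.99 + 0.73·39.098 + 1·26.982 + 3·28.085 + 8·15.999

273.98 g/mol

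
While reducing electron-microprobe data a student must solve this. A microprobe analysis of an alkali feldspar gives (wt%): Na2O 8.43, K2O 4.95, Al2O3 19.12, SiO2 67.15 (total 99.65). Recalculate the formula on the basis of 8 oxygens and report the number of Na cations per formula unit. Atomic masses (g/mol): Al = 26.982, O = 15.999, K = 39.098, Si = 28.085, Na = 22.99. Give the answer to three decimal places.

0.729 Na apfu

Na2O (M=61.979): mol = 0.13601; Na = 0.27202, O = 0.13601.
K2O (M=94.195): mol = 0.05255; K = 0.10510, O = 0.05255.
Al2O3 (M=101.961): mol = 0.18752; Al = 0.37504, O = 0.56256.
SiO2 (M=60.083): mol = 1.11762; Si = 1.11762, O = 2.23524.
ΣO = 2.98636; factor = 8/ΣO = 2.67885.
Na apfu = 0.27202 × 2.67885 = 0.729.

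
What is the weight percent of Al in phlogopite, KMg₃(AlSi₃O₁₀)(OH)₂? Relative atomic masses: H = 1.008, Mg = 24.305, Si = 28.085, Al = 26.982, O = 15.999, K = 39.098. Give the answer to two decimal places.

6.47 wt%

Formula mass = 1×39.098 + 3×24.305 + 1×26.982 + 3×28.085 + 12×15.999 + 2×1.008 = 417.254 g/mol, of which 26.982 g is Al.
So Al makes up 26.982/417.254 = 0.0647 of the mass, i.e. 6.47%.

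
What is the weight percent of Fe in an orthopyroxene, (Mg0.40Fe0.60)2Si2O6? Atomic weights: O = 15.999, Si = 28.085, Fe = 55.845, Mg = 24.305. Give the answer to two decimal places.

Formula mass = 0.80*24.305 + 1.20*55.845 + 2*28.085 + 6*15.999 = 238.622 g/mol, of which 67.014 g is Fe.
So Fe makes up 67.014/238.622 = 0.2808 of the mass, i.e. 28.08%.

28.08 mass %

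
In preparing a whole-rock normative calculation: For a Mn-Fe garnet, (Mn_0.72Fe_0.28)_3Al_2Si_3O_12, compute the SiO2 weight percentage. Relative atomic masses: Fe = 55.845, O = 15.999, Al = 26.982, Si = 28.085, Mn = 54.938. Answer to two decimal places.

Molar mass of (Mn_0.72Fe_0.28)_3Al_2Si_3O_12 = 2.16×54.938 + 0.84×55.845 + 2×26.982 + 3×28.085 + 12×15.999 = 495.783 g/mol.
Each formula unit contains 3 Si, equivalent to 3/1 = 3.0000 mol SiO2.
M(SiO2) = 1×28.085 + 2×15.999 = 60.083 g/mol.
Mass of SiO2 per formula unit = 3.0000 × 60.083 = 180.249 g.
SiO2 wt% = 180.249 / 495.783 × 100 = 36.36%.

36.36 wt%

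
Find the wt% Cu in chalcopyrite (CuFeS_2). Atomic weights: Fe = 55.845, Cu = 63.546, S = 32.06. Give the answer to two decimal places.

Formula mass = 1*63.546 + 1*55.845 + 2*32.06 = 183.511 g/mol, of which 63.546 g is Cu.
So Cu makes up 63.546/183.511 = 0.3463 of the mass, i.e. 34.63%.

34.63 mass %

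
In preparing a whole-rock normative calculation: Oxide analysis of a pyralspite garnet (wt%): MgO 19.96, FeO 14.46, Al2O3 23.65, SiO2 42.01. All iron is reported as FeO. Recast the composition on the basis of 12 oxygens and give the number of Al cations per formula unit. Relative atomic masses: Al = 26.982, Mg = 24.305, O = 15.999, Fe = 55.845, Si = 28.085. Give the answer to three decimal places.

MgO (M=40.304): mol = 0.49524; Mg = 0.49524, O = 0.49524.
FeO (M=71.844): mol = 0.20127; Fe = 0.20127, O = 0.20127.
Al2O3 (M=101.961): mol = 0.23195; Al = 0.46390, O = 0.69585.
SiO2 (M=60.083): mol = 0.69920; Si = 0.69920, O = 1.39840.
ΣO = 2.79076; factor = 12/ΣO = 4.29990.
Al apfu = 0.46390 × 4.29990 = 1.995.

1.995 Al apfu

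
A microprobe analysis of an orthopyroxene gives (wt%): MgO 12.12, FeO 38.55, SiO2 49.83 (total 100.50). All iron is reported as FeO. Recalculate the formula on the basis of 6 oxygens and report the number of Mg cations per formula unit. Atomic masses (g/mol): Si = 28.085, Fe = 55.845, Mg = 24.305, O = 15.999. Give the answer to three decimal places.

0.723 Mg apfu

MgO: 12.12/40.304 = 0.30071 mol → 0.30071 mol Mg, 0.30071 mol O.
FeO: 38.55/71.844 = 0.53658 mol → 0.53658 mol Fe, 0.53658 mol O.
SiO2: 49.83/60.083 = 0.82935 mol → 0.82935 mol Si, 1.65870 mol O.
Total oxygen = 2.49599 mol. Normalization factor = 6/2.49599 = 2.40386.
Mg per 6 O = 0.30071 × 2.40386 = 0.723.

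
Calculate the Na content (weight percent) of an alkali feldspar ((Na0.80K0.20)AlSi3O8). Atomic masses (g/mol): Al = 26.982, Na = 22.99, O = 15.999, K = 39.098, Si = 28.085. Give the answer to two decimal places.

Molar mass of (Na0.80K0.20)AlSi3O8: 0.80×22.99 + 0.20×39.098 + 1×26.982 + 3×28.085 + 8×15.999 = 265.441 g/mol.
Mass of Na per formula unit: 0.80 × 22.99 = 18.392 g.
Weight fraction Na = 18.392 / 265.441 = 0.0693.

6.93 weight percent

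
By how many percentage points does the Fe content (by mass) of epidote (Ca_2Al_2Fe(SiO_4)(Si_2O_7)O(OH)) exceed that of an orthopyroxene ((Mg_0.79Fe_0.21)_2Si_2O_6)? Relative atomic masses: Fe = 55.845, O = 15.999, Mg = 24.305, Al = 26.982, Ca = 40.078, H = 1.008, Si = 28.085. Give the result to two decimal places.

0.60 percentage points

M(Ca_2Al_2Fe(SiO_4)(Si_2O_7)O(OH)) = 483.215 g/mol, so wt% Fe = 55.845/483.215 × 100 = 11.56%.
M((Mg_0.79Fe_0.21)_2Si_2O_6) = 214.021 g/mol, so wt% Fe = 23.455/214.021 × 100 = 10.96%.
11.56 − 10.96 = 0.60 pp.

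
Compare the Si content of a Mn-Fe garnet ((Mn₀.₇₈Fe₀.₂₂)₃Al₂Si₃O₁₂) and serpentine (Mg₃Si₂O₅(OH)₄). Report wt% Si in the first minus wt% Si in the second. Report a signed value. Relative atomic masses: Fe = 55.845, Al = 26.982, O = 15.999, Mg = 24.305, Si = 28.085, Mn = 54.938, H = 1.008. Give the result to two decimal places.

-3.27 percentage points

Si in (Mn₀.₇₈Fe₀.₂₂)₃Al₂Si₃O₁₂: molar mass 495.620 g/mol; 3×28.085 = 84.255 g → 17.00 wt%.
Si in Mg₃Si₂O₅(OH)₄: molar mass 277.108 g/mol; 2×28.085 = 56.170 g → 20.27 wt%.
Difference = 17.00 − 20.27 = -3.27 percentage points.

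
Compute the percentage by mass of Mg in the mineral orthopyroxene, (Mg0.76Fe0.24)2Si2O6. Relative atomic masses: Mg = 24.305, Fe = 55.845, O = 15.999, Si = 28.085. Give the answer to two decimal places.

17.11 weight percent

Formula mass = 1.52·24.305 + 0.48·55.845 + 2·28.085 + 6·15.999 = 215.913 g/mol, of which 36.944 g is Mg.
So Mg makes up 36.944/215.913 = 0.1711 of the mass, i.e. 17.11%.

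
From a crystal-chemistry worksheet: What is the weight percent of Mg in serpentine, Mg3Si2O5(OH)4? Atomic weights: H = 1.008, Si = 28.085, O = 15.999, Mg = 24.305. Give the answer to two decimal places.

M(Mg3Si2O5(OH)4) = 277.108 g/mol.
Mg contributes 3 × 24.305 = 72.915 g per mole.
72.915/277.108 = 0.2631 → 26.31%.

26.31 wt%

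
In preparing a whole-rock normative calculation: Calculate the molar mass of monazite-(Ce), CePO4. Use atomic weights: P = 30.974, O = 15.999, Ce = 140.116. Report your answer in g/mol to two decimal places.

235.09 g/mol

The formula mass is the sum 1·140.116 + 1·30.974 + 4·15.999.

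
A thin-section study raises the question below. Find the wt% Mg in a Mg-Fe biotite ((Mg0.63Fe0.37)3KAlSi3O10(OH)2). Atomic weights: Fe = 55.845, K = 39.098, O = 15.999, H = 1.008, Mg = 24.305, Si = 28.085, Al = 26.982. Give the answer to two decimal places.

M((Mg0.63Fe0.37)3KAlSi3O10(OH)2) = 452.263 g/mol.
Mg contributes 1.89 × 24.305 = 45.936 g per mole.
45.936/452.263 = 0.1016 → 10.16%.

10.16 wt%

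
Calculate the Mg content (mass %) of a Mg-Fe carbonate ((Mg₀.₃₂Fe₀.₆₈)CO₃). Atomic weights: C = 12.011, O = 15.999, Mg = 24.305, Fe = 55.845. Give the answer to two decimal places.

7.35 mass %

M((Mg₀.₃₂Fe₀.₆₈)CO₃) = 105.760 g/mol.
Mg contributes 0.32 × 24.305 = 7.778 g per mole.
7.778/105.760 = 0.0735 → 7.35%.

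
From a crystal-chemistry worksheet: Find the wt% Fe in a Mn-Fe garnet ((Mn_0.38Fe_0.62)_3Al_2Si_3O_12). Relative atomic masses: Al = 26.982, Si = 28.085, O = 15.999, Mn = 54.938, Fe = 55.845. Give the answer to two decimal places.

20.91 mass %

M((Mn_0.38Fe_0.62)_3Al_2Si_3O_12) = 496.708 g/mol.
Fe contributes 1.86 × 55.845 = 103.872 g per mole.
103.872/496.708 = 0.2091 → 20.91%.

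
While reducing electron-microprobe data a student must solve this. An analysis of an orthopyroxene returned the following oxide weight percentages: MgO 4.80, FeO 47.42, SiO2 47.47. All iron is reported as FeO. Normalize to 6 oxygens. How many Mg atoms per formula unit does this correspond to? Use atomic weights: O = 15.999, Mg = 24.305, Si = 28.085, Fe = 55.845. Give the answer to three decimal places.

0.303 Mg apfu

4.80 wt% MgO ÷ 40.304 g/mol = 0.11909 mol, giving 0.11909 Mg and 0.11909 O.
47.42 wt% FeO ÷ 71.844 g/mol = 0.66004 mol, giving 0.66004 Fe and 0.66004 O.
47.47 wt% SiO2 ÷ 60.083 g/mol = 0.79007 mol, giving 0.79007 Si and 1.58014 O.
Oxygen sums to 2.35927; scaling by 6/2.35927 = 2.54316 puts the formula on 6 O.
Mg: 0.11909 × 2.54316 = 0.303 atoms per formula unit.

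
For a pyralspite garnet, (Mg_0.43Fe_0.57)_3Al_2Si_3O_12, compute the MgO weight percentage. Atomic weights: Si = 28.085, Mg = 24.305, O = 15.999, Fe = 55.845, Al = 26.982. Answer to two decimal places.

11.38 wt%

Formula mass = 457.055 g/mol.
1.29 Mg → 1.2900 mol MgO per formula unit; M(MgO) = 40.304, so MgO mass = 51.992 g.
51.992/457.055 × 100 = 11.38 wt%.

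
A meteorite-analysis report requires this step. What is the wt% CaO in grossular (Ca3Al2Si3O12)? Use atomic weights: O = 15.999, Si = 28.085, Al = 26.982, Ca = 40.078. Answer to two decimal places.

37.35 wt%

Formula mass = 450.441 g/mol.
3 Ca → 3.0000 mol CaO per formula unit; M(CaO) = 56.077, so CaO mass = 168.231 g.
168.231/450.441 × 100 = 37.35 wt%.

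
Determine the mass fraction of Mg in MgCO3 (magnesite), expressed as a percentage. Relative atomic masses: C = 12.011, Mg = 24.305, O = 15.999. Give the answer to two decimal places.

28.83 mass %

Formula mass = 1*24.305 + 1*12.011 + 3*15.999 = 84.313 g/mol, of which 24.305 g is Mg.
So Mg makes up 24.305/84.313 = 0.2883 of the mass, i.e. 28.83%.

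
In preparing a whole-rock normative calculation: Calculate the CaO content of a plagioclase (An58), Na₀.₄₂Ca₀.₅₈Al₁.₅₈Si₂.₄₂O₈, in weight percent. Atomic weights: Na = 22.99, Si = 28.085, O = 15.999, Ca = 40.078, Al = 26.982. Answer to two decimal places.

11.98 wt%

M(Na₀.₄₂Ca₀.₅₈Al₁.₅₈Si₂.₄₂O₈) = 271.490 g/mol; M(CaO) = 56.077 g/mol.
Moles CaO per formula unit = 0.58 Ca ÷ 1 = 0.5800.
CaO fraction = (0.5800 × 56.077) / 271.490 = 32.525/271.490 = 0.1198.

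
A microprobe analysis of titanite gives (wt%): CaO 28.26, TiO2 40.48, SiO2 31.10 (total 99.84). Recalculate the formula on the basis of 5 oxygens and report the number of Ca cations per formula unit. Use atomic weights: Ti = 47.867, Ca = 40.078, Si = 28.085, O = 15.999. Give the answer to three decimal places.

0.987 Ca apfu

CaO (M=56.077): mol = 0.50395; Ca = 0.50395, O = 0.50395.
TiO2 (M=79.865): mol = 0.50686; Ti = 0.50686, O = 1.01372.
SiO2 (M=60.083): mol = 0.51762; Si = 0.51762, O = 1.03524.
ΣO = 2.55291; factor = 5/ΣO = 1.95855.
Ca apfu = 0.50395 × 1.95855 = 0.987.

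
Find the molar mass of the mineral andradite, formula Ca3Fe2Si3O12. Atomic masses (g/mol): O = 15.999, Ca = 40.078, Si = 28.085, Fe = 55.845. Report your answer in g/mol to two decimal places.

508.17 g/mol

The formula mass is the sum 3·40.078 + 2·55.845 + 3·28.085 + 12·15.999.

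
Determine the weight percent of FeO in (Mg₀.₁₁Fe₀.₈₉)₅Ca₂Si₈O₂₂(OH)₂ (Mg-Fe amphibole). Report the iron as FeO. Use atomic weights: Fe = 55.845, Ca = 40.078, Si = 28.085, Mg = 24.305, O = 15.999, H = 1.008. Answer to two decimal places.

Molar mass of (Mg₀.₁₁Fe₀.₈₉)₅Ca₂Si₈O₂₂(OH)₂ = 0.55·24.305 + 4.45·55.845 + 2·40.078 + 8·28.085 + 24·15.999 + 2·1.008 = 952.706 g/mol.
Each formula unit contains 4.45 Fe, equivalent to 4.45/1 = 4.4500 mol FeO.
M(FeO) = 1×55.845 + 1×15.999 = 71.844 g/mol.
Mass of FeO per formula unit = 4.4500 × 71.844 = 319.706 g.
FeO wt% = 319.706 / 952.706 × 100 = 33.56%.

33.56 wt%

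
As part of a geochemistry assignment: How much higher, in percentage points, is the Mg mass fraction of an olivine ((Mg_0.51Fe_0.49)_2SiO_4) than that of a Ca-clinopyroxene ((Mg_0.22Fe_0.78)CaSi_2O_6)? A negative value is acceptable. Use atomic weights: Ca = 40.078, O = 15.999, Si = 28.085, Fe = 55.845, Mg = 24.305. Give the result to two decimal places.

12.23 percentage points

First mineral: 24.791 g Mg in 171.600 g formula = 14.45 wt% Mg.
Second mineral: 5.347 g Mg in 241.148 g formula = 2.22 wt% Mg.
14.45% − 2.22% gives a difference of 12.23 percentage points.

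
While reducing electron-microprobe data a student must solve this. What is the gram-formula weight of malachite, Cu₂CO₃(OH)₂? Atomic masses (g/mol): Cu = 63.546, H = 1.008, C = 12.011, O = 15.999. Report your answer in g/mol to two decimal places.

The formula mass is the sum 2·63.546 + 1·12.011 + 5·15.999 + 2·1.008.

221.11 g/mol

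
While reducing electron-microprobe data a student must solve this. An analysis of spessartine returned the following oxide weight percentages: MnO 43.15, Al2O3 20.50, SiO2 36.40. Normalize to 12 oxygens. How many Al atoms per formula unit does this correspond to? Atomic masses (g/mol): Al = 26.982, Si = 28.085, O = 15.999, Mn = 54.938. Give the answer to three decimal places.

43.15 wt% MnO ÷ 70.937 g/mol = 0.60829 mol, giving 0.60829 Mn and 0.60829 O.
20.50 wt% Al2O3 ÷ 101.961 g/mol = 0.20106 mol, giving 0.40212 Al and 0.60318 O.
36.40 wt% SiO2 ÷ 60.083 g/mol = 0.60583 mol, giving 0.60583 Si and 1.21166 O.
Oxygen sums to 2.42313; scaling by 12/2.42313 = 4.95227 puts the formula on 12 O.
Al: 0.40212 × 4.95227 = 1.991 atoms per formula unit.

1.991 Al apfu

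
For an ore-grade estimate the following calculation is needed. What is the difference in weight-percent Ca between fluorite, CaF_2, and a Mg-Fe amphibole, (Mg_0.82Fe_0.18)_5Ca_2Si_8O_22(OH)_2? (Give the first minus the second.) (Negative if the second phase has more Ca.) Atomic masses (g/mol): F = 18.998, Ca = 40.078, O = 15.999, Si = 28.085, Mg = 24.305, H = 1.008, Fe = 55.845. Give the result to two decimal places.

41.80 percentage points

Ca in CaF_2: molar mass 78.074 g/mol; 1×40.078 = 40.078 g → 51.33 wt%.
Ca in (Mg_0.82Fe_0.18)_5Ca_2Si_8O_22(OH)_2: molar mass 840.739 g/mol; 2×40.078 = 80.156 g → 9.53 wt%.
Difference = 51.33 − 9.53 = 41.80 percentage points.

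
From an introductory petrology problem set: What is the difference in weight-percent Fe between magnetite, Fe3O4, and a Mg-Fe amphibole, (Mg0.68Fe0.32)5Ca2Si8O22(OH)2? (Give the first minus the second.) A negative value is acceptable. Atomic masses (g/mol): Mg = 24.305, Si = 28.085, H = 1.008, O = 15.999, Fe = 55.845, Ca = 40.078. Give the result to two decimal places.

First mineral: 167.535 g Fe in 231.531 g formula = 72.36 wt% Fe.
Second mineral: 89.352 g Fe in 862.817 g formula = 10.36 wt% Fe.
72.36% − 10.36% gives a difference of 62.00 percentage points.

62.00 percentage points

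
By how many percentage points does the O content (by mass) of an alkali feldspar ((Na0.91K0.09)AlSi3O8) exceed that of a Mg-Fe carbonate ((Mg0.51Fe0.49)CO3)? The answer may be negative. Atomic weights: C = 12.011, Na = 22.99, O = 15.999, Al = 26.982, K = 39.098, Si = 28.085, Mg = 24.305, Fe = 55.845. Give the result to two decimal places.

O in (Na0.91K0.09)AlSi3O8: molar mass 263.669 g/mol; 8×15.999 = 127.992 g → 48.54 wt%.
O in (Mg0.51Fe0.49)CO3: molar mass 99.768 g/mol; 3×15.999 = 47.997 g → 48.11 wt%.
Difference = 48.54 − 48.11 = 0.43 percentage points.

0.43 percentage points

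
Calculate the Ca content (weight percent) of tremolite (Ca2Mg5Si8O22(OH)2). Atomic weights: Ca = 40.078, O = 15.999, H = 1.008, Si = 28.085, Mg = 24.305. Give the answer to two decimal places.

M(Ca2Mg5Si8O22(OH)2) = 812.353 g/mol.
Ca contributes 2 × 40.078 = 80.156 g per mole.
80.156/812.353 = 0.0987 → 9.87%.

9.87 weight percent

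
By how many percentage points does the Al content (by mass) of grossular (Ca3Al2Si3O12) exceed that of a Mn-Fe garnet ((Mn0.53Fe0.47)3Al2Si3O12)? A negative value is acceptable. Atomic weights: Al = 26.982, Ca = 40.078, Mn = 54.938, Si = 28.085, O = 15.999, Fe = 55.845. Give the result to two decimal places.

1.11 percentage points

First mineral: 53.964 g Al in 450.441 g formula = 11.98 wt% Al.
Second mineral: 53.964 g Al in 496.300 g formula = 10.87 wt% Al.
11.98% − 10.87% gives a difference of 1.11 percentage points.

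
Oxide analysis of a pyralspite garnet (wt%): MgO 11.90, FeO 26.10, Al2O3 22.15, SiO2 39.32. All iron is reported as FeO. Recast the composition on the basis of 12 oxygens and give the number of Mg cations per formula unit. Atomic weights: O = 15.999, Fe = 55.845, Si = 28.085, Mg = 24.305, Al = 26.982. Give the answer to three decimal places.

MgO: 11.90/40.304 = 0.29526 mol → 0.29526 mol Mg, 0.29526 mol O.
FeO: 26.10/71.844 = 0.36329 mol → 0.36329 mol Fe, 0.36329 mol O.
Al2O3: 22.15/101.961 = 0.21724 mol → 0.43448 mol Al, 0.65172 mol O.
SiO2: 39.32/60.083 = 0.65443 mol → 0.65443 mol Si, 1.30886 mol O.
Total oxygen = 2.61913 mol. Normalization factor = 12/2.61913 = 4.58167.
Mg per 12 O = 0.29526 × 4.58167 = 1.353.

1.353 Mg apfu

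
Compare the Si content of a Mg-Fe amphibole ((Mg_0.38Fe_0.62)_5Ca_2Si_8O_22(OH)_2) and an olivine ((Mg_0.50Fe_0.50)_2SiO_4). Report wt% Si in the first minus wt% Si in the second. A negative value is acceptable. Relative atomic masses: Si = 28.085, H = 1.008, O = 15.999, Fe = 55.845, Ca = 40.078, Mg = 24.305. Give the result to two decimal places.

First mineral: 224.680 g Si in 910.127 g formula = 24.69 wt% Si.
Second mineral: 28.085 g Si in 172.231 g formula = 16.31 wt% Si.
24.69% − 16.31% gives a difference of 8.38 percentage points.

8.38 percentage points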